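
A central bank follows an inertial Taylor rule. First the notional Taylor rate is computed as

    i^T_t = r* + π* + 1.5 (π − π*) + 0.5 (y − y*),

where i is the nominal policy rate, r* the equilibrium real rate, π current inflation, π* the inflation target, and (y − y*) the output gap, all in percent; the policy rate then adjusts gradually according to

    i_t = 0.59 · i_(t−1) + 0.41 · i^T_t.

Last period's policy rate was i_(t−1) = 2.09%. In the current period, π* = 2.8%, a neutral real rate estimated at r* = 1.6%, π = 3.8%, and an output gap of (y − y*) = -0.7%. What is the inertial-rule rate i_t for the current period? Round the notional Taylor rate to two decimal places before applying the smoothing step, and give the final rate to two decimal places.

i^T_t = 1.6 + 2.8 + 1.5 × (3.8 − 2.8) + 0.5 × (-0.7)
   = 1.6 + 2.8 + 1.5 − 0.35 = 5.55
i_t = 0.59 × 2.09 + 0.41 × 5.55 = 1.2331 + 2.2755 = 3.51

3.51%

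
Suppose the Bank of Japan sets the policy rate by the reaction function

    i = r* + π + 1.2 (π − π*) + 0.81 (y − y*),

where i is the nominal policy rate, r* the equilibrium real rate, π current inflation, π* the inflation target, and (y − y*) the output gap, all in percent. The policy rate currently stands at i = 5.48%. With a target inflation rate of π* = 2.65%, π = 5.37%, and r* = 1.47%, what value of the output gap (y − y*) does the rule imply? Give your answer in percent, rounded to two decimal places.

0.81 (y − y*) = 5.48 − 1.47 − 5.37 − 1.2 × (5.37 − 2.65) = -4.624
(y − y*) = -4.624 / 0.81 = -5.71

-5.71%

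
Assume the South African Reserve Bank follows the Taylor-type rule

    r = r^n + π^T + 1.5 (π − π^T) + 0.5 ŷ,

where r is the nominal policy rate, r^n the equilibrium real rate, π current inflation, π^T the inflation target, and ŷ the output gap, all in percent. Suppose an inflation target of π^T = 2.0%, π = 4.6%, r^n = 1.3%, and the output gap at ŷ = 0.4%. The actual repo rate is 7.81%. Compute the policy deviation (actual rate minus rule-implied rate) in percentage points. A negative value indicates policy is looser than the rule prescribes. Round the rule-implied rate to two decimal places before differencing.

0.41 pp

r = 1.3 + 2.0 + 1.5 × (4.6 − 2.0) + 0.5 × 0.4
   = 1.3 + 2 + 3.9 + 0.2 = 7.40
Deviation = 7.81 − 7.40 = 0.41 pp.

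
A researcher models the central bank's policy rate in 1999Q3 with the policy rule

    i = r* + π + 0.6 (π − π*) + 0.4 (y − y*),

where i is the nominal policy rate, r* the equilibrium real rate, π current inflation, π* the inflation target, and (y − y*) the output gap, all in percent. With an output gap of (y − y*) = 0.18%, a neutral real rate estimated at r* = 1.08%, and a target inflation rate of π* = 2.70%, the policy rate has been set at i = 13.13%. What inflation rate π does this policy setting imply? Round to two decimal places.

Collecting π: i = r* + (1 + 0.6) π − 0.6 π* + 0.4 (y − y*)
1.6 π = 13.13 − 1.08 + 0.6 × 2.70 − 0.4 × 0.18 = 13.598
π = 13.598 / 1.6 = 8.50

8.50%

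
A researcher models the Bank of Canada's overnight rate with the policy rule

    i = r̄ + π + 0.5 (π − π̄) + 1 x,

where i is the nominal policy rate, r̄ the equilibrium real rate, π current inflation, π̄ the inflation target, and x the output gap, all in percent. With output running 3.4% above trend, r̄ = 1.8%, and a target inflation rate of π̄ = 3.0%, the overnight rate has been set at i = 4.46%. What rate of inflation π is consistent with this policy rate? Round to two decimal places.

0.51%

Output 3.4% above potential → x = 3.4.
Collecting π: i = r̄ + (1 + 0.5) π − 0.5 π̄ + 1 x
1.5 π = 4.46 − 1.8 + 0.5 × 3.0 − 1 × 3.4 = 0.76
π = 0.76 / 1.5 = 0.51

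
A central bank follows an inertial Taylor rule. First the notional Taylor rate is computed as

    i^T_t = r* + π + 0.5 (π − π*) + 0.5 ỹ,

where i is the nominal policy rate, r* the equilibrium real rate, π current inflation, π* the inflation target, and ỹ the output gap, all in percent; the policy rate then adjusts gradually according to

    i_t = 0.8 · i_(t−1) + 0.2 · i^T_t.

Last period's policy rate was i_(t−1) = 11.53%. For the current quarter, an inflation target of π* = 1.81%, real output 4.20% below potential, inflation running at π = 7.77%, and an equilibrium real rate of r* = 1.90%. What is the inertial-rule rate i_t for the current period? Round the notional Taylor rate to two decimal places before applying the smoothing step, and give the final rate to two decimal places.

Output 4.20% below potential → ỹ = -4.20.
i^T_t = 1.90 + 7.77 + 0.5 × (7.77 − 1.81) + 0.5 × (-4.20)
   = 1.90 + 7.77 + 2.98 − 2.1 = 10.55
i_t = 0.8 × 11.53 + 0.2 × 10.55 = 9.224 + 2.11 = 11.33

11.33%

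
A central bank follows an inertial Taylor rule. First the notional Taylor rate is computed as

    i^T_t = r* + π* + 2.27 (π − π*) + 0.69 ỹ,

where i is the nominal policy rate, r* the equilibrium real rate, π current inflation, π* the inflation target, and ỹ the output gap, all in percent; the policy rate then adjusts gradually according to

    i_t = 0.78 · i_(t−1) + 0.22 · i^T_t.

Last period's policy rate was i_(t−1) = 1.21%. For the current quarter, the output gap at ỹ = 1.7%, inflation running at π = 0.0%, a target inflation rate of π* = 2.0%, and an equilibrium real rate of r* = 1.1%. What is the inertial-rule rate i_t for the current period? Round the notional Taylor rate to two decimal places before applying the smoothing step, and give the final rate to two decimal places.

0.88%

i^T_t = 1.1 + 2.0 + 2.27 × (0.0 − 2.0) + 0.69 × 1.7
   = 1.1 + 2 − 4.54 + 1.173 = -0.27
i_t = 0.78 × 1.21 + 0.22 × (-0.27) = 0.9438 − 0.0594 = 0.88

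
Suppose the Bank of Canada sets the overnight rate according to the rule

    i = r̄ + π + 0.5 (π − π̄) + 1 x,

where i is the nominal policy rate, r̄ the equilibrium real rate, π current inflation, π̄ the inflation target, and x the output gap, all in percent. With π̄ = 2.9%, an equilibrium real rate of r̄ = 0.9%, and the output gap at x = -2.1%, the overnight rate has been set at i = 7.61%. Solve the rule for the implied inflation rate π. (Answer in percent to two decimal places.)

Collecting π: i = r̄ + (1 + 0.5) π − 0.5 π̄ + 1 x
1.5 π = 7.61 − 0.9 + 0.5 × 2.9 − 1 × (-2.1) = 10.26
π = 10.26 / 1.5 = 6.84

6.84%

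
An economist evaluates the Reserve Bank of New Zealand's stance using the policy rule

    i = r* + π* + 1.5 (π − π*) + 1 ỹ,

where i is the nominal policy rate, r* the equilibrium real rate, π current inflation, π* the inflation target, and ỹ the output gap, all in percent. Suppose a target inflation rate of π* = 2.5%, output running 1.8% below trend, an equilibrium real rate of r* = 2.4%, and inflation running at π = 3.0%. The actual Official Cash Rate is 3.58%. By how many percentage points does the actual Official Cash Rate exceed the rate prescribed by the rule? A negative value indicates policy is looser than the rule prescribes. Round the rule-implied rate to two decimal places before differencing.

-0.27 pp

Output 1.8% below potential → ỹ = -1.8.
i = 2.4 + 2.5 + 1.5 × (3.0 − 2.5) + 1 × (-1.8)
   = 2.4 + 2.5 + 0.75 − 1.8 = 3.85
Deviation = 3.58 − 3.85 = -0.27 pp.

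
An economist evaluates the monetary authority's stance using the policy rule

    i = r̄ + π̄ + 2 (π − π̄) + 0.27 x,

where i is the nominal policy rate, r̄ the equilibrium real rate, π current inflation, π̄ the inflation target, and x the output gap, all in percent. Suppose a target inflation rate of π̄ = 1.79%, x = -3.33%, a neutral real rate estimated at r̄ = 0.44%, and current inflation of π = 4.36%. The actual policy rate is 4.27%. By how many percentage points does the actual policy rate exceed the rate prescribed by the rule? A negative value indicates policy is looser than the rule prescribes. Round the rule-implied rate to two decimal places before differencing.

i = 0.44 + 1.79 + 2 × (4.36 − 1.79) + 0.27 × (-3.33)
   = 0.44 + 1.79 + 5.14 − 0.8991 = 6.47
Deviation = 4.27 − 6.47 = -2.20 pp.

-2.20 pp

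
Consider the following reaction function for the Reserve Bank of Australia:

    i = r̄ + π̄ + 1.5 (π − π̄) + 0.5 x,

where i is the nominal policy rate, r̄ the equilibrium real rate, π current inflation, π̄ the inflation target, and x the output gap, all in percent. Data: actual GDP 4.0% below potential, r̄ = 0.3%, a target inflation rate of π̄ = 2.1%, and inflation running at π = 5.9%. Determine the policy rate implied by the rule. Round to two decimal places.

6.10%

Output 4.0% below potential → x = -4.0.
i = 0.3 + 2.1 + 1.5 × (5.9 − 2.1) + 0.5 × (-4.0)
   = 0.3 + 2.1 + 5.7 − 2 = 6.10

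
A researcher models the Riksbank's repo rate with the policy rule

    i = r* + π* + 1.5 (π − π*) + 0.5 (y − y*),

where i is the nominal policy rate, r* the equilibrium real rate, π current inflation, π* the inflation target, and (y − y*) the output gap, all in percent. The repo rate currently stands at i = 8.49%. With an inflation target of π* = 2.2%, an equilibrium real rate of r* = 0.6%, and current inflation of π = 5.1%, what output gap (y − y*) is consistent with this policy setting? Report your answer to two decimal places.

0.5 (y − y*) = 8.49 − 0.6 − 2.2 − 1.5 × (5.1 − 2.2) = 1.34
(y − y*) = 1.34 / 0.5 = 2.68

2.68%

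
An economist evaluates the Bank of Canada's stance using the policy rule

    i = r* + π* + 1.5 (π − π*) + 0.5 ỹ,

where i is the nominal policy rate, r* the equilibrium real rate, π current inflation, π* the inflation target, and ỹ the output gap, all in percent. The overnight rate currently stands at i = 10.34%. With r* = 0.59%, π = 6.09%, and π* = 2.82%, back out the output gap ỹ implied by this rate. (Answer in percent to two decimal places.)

0.5 ỹ = 10.34 − 0.59 − 2.82 − 1.5 × (6.09 − 2.82) = 2.025
ỹ = 2.025 / 0.5 = 4.05

4.05%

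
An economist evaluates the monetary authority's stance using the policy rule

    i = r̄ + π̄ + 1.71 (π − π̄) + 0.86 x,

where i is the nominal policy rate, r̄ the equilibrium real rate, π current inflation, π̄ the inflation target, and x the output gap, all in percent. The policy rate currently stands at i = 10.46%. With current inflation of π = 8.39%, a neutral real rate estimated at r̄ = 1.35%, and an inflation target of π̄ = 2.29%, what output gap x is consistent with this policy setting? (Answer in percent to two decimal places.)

-4.20%

0.86 x = 10.46 − 1.35 − 2.29 − 1.71 × (8.39 − 2.29) = -3.611
x = -3.611 / 0.86 = -4.20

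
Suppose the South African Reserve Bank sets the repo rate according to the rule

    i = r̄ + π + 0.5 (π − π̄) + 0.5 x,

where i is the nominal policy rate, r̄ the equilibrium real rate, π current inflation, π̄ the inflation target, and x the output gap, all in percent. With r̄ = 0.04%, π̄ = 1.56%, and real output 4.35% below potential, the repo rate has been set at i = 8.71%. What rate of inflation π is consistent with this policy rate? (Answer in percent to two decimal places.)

Output 4.35% below potential → x = -4.35.
Collecting π: i = r̄ + (1 + 0.5) π − 0.5 π̄ + 0.5 x
1.5 π = 8.71 − 0.04 + 0.5 × 1.56 − 0.5 × (-4.35) = 11.625
π = 11.625 / 1.5 = 7.75

7.75%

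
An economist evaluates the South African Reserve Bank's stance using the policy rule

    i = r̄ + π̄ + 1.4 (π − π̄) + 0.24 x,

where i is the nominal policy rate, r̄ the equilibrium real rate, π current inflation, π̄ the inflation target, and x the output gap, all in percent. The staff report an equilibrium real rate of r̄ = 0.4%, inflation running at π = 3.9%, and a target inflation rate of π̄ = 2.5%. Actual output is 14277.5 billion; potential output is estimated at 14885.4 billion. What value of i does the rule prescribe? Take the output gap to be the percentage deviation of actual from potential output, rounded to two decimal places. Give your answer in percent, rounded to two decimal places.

3.88%

Output gap = 100 × (14277.5 − 14885.4) / 14885.4 = -4.08%.
i = 0.40 + 2.50 + 1.4 × (3.90 − 2.50) + 0.24 × (-4.08)
   = 0.40 + 2.5 + 1.96 − 0.9792 = 3.88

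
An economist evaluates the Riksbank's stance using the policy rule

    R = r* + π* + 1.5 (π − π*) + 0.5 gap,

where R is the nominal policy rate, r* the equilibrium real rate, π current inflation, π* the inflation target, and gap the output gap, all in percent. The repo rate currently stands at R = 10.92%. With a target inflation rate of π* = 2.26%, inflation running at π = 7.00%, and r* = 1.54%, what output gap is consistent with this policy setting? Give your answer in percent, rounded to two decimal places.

0.02%

0.5 gap = 10.92 − 1.54 − 2.26 − 1.5 × (7.00 − 2.26) = 0.01
gap = 0.01 / 0.5 = 0.02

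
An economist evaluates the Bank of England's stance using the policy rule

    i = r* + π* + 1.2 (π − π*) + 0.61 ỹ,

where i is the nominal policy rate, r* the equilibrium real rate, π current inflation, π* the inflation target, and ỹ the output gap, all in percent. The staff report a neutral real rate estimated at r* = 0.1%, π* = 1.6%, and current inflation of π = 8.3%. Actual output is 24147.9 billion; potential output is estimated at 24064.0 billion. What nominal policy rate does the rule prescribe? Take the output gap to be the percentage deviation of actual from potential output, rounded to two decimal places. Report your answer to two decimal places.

Output gap = 100 × (24147.9 − 24064.0) / 24064.0 = 0.35%.
i = 0.10 + 1.60 + 1.2 × (8.30 − 1.60) + 0.61 × 0.35
   = 0.10 + 1.6 + 8.04 + 0.2135 = 9.95

9.95%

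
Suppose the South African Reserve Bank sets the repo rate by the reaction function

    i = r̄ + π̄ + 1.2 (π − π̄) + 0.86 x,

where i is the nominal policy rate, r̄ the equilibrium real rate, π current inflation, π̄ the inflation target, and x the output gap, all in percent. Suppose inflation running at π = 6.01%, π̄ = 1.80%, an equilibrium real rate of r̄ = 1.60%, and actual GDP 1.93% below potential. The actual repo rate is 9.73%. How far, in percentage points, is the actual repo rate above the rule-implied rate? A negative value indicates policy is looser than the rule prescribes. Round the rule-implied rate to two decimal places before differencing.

Output 1.93% below potential → x = -1.93.
i = 1.60 + 1.80 + 1.2 × (6.01 − 1.80) + 0.86 × (-1.93)
   = 1.60 + 1.8 + 5.052 − 1.6598 = 6.79
Deviation = 9.73 − 6.79 = 2.94 pp.

2.94 pp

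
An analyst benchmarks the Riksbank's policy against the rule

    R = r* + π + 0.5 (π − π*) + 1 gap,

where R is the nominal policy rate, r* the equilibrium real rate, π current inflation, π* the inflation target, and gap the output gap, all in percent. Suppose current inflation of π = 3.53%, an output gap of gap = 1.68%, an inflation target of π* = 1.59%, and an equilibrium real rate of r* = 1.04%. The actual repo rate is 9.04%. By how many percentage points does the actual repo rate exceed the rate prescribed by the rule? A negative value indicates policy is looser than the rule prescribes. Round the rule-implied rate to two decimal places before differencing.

R = 1.04 + 3.53 + 0.5 × (3.53 − 1.59) + 1 × 1.68
   = 1.04 + 3.53 + 0.97 + 1.68 = 7.22
Deviation = 9.04 − 7.22 = 1.82 pp.

1.82 pp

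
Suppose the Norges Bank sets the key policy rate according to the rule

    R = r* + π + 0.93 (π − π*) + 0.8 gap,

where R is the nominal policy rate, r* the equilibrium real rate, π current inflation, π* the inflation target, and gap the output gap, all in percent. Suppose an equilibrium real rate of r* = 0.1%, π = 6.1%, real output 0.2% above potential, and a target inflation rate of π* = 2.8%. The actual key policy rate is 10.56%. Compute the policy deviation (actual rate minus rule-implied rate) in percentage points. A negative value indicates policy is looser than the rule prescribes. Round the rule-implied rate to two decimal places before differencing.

1.13 pp

Output 0.2% above potential → gap = 0.2.
R = 0.1 + 6.1 + 0.93 × (6.1 − 2.8) + 0.8 × 0.2
   = 0.1 + 6.1 + 3.069 + 0.16 = 9.43
Deviation = 10.56 − 9.43 = 1.13 pp.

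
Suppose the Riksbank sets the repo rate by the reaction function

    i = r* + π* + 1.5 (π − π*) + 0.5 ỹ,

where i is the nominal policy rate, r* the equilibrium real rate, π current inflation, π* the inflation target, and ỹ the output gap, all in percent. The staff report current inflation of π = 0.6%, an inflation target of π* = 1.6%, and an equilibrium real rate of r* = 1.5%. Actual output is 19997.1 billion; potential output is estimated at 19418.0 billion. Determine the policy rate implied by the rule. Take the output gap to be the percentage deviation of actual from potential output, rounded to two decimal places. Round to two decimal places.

3.09%

Output gap = 100 × (19997.1 − 19418.0) / 19418.0 = 2.98%.
i = 1.50 + 1.60 + 1.5 × (0.60 − 1.60) + 0.5 × 2.98
   = 1.50 + 1.6 − 1.5 + 1.49 = 3.09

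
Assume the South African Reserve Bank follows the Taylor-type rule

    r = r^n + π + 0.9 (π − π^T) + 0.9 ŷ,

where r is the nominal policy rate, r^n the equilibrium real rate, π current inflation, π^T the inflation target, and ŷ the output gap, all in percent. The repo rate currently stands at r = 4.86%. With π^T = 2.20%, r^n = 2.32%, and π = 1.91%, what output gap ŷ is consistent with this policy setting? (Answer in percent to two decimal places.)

0.99%

0.9 ŷ = 4.86 − 2.32 − 1.91 − 0.9 × (1.91 − 2.20) = 0.891
ŷ = 0.891 / 0.9 = 0.99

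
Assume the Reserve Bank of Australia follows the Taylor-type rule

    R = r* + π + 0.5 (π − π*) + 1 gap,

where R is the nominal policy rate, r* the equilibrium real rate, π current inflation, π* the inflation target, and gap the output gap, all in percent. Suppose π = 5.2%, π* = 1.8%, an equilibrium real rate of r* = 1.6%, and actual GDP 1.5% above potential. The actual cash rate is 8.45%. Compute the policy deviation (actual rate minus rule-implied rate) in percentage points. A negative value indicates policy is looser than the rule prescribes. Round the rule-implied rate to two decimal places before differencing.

-1.55 pp

Output 1.5% above potential → gap = 1.5.
R = 1.6 + 5.2 + 0.5 × (5.2 − 1.8) + 1 × 1.5
   = 1.6 + 5.2 + 1.7 + 1.5 = 10.00
Deviation = 8.45 − 10.00 = -1.55 pp.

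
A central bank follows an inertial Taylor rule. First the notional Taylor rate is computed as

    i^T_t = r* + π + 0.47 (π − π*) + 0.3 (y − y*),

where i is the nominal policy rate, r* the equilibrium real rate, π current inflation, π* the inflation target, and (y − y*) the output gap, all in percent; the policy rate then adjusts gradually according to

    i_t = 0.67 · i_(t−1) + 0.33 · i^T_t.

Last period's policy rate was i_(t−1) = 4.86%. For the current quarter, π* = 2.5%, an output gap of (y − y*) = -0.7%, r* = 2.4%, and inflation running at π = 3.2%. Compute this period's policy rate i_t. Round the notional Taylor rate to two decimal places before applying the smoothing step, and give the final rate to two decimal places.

i^T_t = 2.4 + 3.2 + 0.47 × (3.2 − 2.5) + 0.3 × (-0.7)
   = 2.4 + 3.2 + 0.329 − 0.21 = 5.72
i_t = 0.67 × 4.86 + 0.33 × 5.72 = 3.2562 + 1.8876 = 5.14

5.14%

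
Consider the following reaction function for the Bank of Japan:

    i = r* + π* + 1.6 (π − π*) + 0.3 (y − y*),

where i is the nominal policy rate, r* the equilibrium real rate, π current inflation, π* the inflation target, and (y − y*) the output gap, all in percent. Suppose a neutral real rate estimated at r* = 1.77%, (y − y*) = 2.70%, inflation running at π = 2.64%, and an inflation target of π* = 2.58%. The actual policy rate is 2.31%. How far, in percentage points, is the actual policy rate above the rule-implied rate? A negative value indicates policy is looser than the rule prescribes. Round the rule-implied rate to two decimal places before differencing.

i = 1.77 + 2.58 + 1.6 × (2.64 − 2.58) + 0.3 × 2.70
   = 1.77 + 2.58 + 0.096 + 0.81 = 5.26
Deviation = 2.31 − 5.26 = -2.95 pp.

-2.95 pp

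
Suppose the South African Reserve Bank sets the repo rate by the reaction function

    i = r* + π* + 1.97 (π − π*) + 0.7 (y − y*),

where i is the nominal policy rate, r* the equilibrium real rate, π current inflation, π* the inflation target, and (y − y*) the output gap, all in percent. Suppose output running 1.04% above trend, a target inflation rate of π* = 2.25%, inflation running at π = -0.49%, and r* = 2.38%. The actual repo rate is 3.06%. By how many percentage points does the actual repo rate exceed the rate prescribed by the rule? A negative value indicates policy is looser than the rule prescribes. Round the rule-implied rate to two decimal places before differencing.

3.10 pp

Output 1.04% above potential → (y − y*) = 1.04.
i = 2.38 + 2.25 + 1.97 × (-0.49 − 2.25) + 0.7 × 1.04
   = 2.38 + 2.25 − 5.3978 + 0.728 = -0.04
Deviation = 3.06 − (-0.04) = 3.10 pp.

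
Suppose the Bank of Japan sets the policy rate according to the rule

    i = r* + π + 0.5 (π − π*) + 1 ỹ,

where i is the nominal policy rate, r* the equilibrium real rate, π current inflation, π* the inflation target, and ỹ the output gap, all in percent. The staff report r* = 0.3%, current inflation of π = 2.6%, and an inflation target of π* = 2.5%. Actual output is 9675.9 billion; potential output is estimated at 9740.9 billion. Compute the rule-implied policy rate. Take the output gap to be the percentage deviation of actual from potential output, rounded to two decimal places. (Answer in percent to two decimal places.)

Output gap = 100 × (9675.9 − 9740.9) / 9740.9 = -0.67%.
i = 0.30 + 2.60 + 0.5 × (2.60 − 2.50) + 1 × (-0.67)
   = 0.30 + 2.6 + 0.05 − 0.67 = 2.28

2.28%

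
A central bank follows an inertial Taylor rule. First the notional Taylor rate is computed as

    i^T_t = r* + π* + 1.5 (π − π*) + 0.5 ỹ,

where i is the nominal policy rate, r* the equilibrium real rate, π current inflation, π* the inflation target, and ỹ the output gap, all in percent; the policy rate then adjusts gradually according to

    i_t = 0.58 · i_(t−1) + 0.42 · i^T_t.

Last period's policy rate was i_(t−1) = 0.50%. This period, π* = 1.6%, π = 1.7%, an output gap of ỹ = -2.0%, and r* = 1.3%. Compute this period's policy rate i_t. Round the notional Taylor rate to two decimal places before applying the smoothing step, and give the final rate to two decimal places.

i^T_t = 1.3 + 1.6 + 1.5 × (1.7 − 1.6) + 0.5 × (-2.0)
   = 1.3 + 1.6 + 0.15 − 1 = 2.05
i_t = 0.58 × 0.50 + 0.42 × 2.05 = 0.29 + 0.861 = 1.15

1.15%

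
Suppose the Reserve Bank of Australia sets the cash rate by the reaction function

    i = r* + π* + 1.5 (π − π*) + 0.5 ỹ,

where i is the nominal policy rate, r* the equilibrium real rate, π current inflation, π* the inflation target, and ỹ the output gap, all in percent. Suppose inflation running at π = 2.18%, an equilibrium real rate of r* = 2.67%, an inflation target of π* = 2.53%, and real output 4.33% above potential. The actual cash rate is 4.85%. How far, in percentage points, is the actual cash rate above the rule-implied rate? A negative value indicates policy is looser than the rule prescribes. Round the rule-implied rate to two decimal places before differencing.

-1.99 pp

Output 4.33% above potential → ỹ = 4.33.
i = 2.67 + 2.53 + 1.5 × (2.18 − 2.53) + 0.5 × 4.33
   = 2.67 + 2.53 − 0.525 + 2.165 = 6.84
Deviation = 4.85 − 6.84 = -1.99 pp.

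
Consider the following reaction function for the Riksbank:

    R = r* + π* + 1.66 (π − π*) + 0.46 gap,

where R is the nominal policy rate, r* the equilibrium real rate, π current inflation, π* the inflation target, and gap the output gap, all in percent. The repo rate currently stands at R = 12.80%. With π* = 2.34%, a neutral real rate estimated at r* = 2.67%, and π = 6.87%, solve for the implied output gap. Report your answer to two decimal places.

0.46 gap = 12.80 − 2.67 − 2.34 − 1.66 × (6.87 − 2.34) = 0.2702
gap = 0.2702 / 0.46 = 0.59

0.59%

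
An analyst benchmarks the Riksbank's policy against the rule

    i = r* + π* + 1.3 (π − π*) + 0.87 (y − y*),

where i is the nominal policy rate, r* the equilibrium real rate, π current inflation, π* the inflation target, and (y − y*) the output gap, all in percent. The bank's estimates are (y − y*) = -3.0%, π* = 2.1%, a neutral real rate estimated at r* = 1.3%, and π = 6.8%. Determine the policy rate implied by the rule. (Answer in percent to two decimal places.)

6.90%

i = 1.3 + 2.1 + 1.3 × (6.8 − 2.1) + 0.87 × (-3.0)
   = 1.3 + 2.1 + 6.11 − 2.61 = 6.90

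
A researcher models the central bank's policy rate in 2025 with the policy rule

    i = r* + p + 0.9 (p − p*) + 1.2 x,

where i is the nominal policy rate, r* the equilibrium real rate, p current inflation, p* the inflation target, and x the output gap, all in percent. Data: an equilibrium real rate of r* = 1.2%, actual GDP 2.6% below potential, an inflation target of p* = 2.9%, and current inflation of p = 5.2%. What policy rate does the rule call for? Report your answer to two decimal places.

Output 2.6% below potential → x = -2.6.
i = 1.2 + 5.2 + 0.9 × (5.2 − 2.9) + 1.2 × (-2.6)
   = 1.2 + 5.2 + 2.07 − 3.12 = 5.35

5.35%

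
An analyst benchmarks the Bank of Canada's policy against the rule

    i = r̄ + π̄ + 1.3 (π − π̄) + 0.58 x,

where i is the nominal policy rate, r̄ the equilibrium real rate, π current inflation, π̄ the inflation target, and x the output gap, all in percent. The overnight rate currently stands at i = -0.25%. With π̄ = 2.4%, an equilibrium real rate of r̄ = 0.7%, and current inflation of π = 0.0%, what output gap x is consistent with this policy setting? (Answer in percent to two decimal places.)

0.58 x = -0.25 − 0.7 − 2.4 − 1.3 × (0.0 − 2.4) = -0.23
x = -0.23 / 0.58 = -0.40

-0.40%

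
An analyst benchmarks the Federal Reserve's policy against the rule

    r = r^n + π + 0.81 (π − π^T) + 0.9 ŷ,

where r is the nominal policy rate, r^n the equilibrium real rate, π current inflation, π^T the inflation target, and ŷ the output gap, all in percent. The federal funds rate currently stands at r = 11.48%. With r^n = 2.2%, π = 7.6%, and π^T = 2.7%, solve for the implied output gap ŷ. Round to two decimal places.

-2.54%

0.9 ŷ = 11.48 − 2.2 − 7.6 − 0.81 × (7.6 − 2.7) = -2.289
ŷ = -2.289 / 0.9 = -2.54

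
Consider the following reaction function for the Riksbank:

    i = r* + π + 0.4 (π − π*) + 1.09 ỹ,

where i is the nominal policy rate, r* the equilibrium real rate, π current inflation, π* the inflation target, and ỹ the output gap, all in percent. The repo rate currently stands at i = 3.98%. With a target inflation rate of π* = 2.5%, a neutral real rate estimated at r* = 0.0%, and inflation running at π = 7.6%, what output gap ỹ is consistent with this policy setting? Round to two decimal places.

1.09 ỹ = 3.98 − 0.0 − 7.6 − 0.4 × (7.6 − 2.5) = -5.66
ỹ = -5.66 / 1.09 = -5.19

-5.19%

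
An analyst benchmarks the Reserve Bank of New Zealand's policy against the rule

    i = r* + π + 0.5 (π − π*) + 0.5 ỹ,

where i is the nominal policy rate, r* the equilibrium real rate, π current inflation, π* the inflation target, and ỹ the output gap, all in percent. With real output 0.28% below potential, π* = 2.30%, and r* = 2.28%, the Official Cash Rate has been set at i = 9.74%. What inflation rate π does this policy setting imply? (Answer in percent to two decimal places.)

5.83%

Output 0.28% below potential → ỹ = -0.28.
Collecting π: i = r* + (1 + 0.5) π − 0.5 π* + 0.5 ỹ
1.5 π = 9.74 − 2.28 + 0.5 × 2.30 − 0.5 × (-0.28) = 8.75
π = 8.75 / 1.5 = 5.83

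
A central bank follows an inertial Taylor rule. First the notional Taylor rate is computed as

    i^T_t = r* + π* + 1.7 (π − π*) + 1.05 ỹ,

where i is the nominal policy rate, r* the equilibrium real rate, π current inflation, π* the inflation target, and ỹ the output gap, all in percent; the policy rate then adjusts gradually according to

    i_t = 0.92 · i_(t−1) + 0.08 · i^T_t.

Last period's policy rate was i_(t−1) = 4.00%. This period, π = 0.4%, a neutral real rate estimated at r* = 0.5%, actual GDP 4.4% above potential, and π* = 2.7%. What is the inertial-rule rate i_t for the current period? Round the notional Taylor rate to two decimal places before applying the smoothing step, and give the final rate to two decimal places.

3.99%

Output 4.4% above potential → ỹ = 4.4.
i^T_t = 0.5 + 2.7 + 1.7 × (0.4 − 2.7) + 1.05 × 4.4
   = 0.5 + 2.7 − 3.91 + 4.62 = 3.91
i_t = 0.92 × 4.00 + 0.08 × 3.91 = 3.68 + 0.3128 = 3.99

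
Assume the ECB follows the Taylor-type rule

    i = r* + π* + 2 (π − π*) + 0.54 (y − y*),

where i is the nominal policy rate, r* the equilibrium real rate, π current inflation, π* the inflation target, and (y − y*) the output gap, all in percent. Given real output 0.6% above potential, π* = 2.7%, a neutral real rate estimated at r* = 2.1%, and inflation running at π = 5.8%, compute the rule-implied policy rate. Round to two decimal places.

11.32%

Output 0.6% above potential → (y − y*) = 0.6.
i = 2.1 + 2.7 + 2 × (5.8 − 2.7) + 0.54 × 0.6
   = 2.1 + 2.7 + 6.2 + 0.324 = 11.32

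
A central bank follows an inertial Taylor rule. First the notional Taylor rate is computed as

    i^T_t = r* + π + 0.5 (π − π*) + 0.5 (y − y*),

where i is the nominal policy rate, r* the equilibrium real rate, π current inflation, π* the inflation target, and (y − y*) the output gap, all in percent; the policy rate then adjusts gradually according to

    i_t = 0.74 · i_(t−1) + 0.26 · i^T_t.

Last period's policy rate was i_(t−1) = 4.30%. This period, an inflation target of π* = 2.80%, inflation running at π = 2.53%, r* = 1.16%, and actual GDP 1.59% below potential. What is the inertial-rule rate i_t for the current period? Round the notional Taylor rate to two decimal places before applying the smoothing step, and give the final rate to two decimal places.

Output 1.59% below potential → (y − y*) = -1.59.
i^T_t = 1.16 + 2.53 + 0.5 × (2.53 − 2.80) + 0.5 × (-1.59)
   = 1.16 + 2.53 − 0.135 − 0.795 = 2.76
i_t = 0.74 × 4.30 + 0.26 × 2.76 = 3.182 + 0.7176 = 3.90

3.90%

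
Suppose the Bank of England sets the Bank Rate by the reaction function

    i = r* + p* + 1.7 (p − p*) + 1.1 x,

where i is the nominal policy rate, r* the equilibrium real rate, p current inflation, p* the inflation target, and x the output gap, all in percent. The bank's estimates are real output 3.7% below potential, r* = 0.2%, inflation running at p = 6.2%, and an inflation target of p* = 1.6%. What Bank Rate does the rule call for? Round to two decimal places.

Output 3.7% below potential → x = -3.7.
i = 0.2 + 1.6 + 1.7 × (6.2 − 1.6) + 1.1 × (-3.7)
   = 0.2 + 1.6 + 7.82 − 4.07 = 5.55

5.55%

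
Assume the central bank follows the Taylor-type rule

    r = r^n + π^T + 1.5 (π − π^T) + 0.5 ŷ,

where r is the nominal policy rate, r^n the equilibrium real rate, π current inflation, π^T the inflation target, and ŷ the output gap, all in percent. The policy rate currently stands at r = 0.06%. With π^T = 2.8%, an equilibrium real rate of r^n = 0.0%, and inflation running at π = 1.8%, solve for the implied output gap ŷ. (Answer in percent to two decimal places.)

0.5 ŷ = 0.06 − 0.0 − 2.8 − 1.5 × (1.8 − 2.8) = -1.24
ŷ = -1.24 / 0.5 = -2.48

-2.48%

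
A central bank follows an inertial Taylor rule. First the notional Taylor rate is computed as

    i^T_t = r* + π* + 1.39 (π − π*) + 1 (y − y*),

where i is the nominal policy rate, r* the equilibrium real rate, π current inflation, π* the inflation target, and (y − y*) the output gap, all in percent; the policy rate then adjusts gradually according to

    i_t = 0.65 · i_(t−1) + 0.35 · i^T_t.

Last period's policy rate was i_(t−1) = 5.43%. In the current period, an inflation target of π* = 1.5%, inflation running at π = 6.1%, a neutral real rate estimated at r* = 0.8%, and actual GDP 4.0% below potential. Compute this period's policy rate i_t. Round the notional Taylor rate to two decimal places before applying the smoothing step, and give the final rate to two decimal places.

5.17%

Output 4.0% below potential → (y − y*) = -4.0.
i^T_t = 0.8 + 1.5 + 1.39 × (6.1 − 1.5) + 1 × (-4.0)
   = 0.8 + 1.5 + 6.394 − 4 = 4.69
i_t = 0.65 × 5.43 + 0.35 × 4.69 = 3.5295 + 1.6415 = 5.17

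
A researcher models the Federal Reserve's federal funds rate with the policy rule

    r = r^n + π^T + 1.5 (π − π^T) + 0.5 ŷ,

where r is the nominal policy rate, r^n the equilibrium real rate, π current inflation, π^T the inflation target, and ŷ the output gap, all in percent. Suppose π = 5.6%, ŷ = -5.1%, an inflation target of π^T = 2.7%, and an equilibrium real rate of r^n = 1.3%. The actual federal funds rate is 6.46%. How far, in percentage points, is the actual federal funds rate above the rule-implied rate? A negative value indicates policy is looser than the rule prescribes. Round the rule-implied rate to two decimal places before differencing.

r = 1.3 + 2.7 + 1.5 × (5.6 − 2.7) + 0.5 × (-5.1)
   = 1.3 + 2.7 + 4.35 − 2.55 = 5.80
Deviation = 6.46 − 5.80 = 0.66 pp.

0.66 pp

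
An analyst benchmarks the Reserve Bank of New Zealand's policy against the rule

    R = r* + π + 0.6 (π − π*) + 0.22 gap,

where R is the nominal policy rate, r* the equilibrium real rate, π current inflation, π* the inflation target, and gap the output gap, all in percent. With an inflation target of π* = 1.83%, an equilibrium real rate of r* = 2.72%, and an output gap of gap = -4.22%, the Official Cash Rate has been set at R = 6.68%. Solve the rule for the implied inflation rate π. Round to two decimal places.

3.74%

Collecting π: R = r* + (1 + 0.6) π − 0.6 π* + 0.22 gap
1.6 π = 6.68 − 2.72 + 0.6 × 1.83 − 0.22 × (-4.22) = 5.9864
π = 5.9864 / 1.6 = 3.74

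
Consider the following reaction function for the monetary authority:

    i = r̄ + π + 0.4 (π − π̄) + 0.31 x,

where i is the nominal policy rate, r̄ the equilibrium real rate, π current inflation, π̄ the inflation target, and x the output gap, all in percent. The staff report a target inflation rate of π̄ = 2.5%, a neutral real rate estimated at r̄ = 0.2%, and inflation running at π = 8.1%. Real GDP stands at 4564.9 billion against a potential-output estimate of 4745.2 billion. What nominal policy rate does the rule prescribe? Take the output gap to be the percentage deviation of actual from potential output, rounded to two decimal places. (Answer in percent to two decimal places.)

Output gap = 100 × (4564.9 − 4745.2) / 4745.2 = -3.80%.
i = 0.20 + 8.10 + 0.4 × (8.10 − 2.50) + 0.31 × (-3.80)
   = 0.20 + 8.1 + 2.24 − 1.178 = 9.36

9.36%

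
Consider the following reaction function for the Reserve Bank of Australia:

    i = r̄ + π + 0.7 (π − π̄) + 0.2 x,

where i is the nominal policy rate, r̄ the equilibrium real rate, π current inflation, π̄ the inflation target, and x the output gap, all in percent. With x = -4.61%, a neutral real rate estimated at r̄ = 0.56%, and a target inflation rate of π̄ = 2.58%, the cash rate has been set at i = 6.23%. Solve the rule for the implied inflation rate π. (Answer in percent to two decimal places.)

Collecting π: i = r̄ + (1 + 0.7) π − 0.7 π̄ + 0.2 x
1.7 π = 6.23 − 0.56 + 0.7 × 2.58 − 0.2 × (-4.61) = 8.398
π = 8.398 / 1.7 = 4.94

4.94%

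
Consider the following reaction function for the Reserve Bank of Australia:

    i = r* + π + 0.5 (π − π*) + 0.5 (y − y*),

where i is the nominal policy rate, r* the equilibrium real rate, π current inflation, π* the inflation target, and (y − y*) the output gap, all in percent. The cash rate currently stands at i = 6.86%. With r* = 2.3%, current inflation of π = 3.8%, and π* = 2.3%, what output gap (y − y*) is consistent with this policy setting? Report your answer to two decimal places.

0.5 (y − y*) = 6.86 − 2.3 − 3.8 − 0.5 × (3.8 − 2.3) = 0.01
(y − y*) = 0.01 / 0.5 = 0.02

0.02%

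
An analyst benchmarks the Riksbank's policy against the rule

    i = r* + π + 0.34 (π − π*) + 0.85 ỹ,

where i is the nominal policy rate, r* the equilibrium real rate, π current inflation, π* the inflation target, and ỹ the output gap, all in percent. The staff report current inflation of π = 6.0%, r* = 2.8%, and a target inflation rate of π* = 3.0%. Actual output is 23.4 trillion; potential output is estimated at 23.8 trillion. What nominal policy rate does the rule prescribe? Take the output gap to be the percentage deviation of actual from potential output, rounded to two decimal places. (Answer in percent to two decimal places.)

Output gap = 100 × (23.4 − 23.8) / 23.8 = -1.68%.
i = 2.80 + 6.00 + 0.34 × (6.00 − 3.00) + 0.85 × (-1.68)
   = 2.80 + 6 + 1.02 − 1.428 = 8.39

8.39%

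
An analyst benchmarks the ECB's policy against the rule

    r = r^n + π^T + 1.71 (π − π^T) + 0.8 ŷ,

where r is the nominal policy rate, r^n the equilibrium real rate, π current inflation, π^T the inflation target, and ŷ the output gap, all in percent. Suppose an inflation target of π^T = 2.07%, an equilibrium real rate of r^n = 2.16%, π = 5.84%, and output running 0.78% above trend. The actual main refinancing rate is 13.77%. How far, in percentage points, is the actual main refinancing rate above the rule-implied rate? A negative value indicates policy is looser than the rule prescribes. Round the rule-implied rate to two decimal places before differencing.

Output 0.78% above potential → ŷ = 0.78.
r = 2.16 + 2.07 + 1.71 × (5.84 − 2.07) + 0.8 × 0.78
   = 2.16 + 2.07 + 6.4467 + 0.624 = 11.30
Deviation = 13.77 − 11.30 = 2.47 pp.

2.47 pp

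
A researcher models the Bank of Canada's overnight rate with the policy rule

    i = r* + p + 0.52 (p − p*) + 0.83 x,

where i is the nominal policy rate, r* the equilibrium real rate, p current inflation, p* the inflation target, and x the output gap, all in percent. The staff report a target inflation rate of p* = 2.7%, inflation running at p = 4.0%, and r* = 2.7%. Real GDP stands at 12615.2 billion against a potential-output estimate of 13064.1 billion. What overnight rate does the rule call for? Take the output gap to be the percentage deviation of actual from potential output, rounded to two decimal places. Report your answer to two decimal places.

4.52%

Output gap = 100 × (12615.2 − 13064.1) / 13064.1 = -3.44%.
i = 2.70 + 4.00 + 0.52 × (4.00 − 2.70) + 0.83 × (-3.44)
   = 2.70 + 4 + 0.676 − 2.8552 = 4.52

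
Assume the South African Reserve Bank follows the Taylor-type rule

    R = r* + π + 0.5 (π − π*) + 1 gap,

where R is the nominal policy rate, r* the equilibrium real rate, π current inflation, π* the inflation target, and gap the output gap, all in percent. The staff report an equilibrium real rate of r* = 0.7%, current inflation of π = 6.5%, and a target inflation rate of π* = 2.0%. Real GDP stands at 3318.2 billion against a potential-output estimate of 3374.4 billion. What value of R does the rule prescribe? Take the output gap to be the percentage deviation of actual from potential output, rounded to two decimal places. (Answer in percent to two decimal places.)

Output gap = 100 × (3318.2 − 3374.4) / 3374.4 = -1.67%.
R = 0.70 + 6.50 + 0.5 × (6.50 − 2.00) + 1 × (-1.67)
   = 0.70 + 6.5 + 2.25 − 1.67 = 7.78

7.78%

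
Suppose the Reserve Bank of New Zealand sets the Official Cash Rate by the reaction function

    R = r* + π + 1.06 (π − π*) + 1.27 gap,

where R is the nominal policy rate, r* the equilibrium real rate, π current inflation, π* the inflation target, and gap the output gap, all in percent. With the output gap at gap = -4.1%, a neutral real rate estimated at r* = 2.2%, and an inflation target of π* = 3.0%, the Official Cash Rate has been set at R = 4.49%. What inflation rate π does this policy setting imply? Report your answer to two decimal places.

Collecting π: R = r* + (1 + 1.06) π − 1.06 π* + 1.27 gap
2.06 π = 4.49 − 2.2 + 1.06 × 3.0 − 1.27 × (-4.1) = 10.677
π = 10.677 / 2.06 = 5.18

5.18%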